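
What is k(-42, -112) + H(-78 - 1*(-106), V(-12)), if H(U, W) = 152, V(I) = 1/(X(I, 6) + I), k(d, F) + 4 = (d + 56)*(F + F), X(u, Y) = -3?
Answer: -2988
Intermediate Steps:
k(d, F) = -4 + 2*F*(56 + d) (k(d, F) = -4 + (d + 56)*(F + F) = -4 + (56 + d)*(2*F) = -4 + 2*F*(56 + d))
V(I) = 1/(-3 + I)
k(-42, -112) + H(-78 - 1*(-106), V(-12)) = (-4 + 112*(-112) + 2*(-112)*(-42)) + 152 = (-4 - 12544 + 9408) + 152 = -3140 + 152 = -2988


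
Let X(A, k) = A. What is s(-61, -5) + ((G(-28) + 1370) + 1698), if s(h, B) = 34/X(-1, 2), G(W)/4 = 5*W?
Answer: 2474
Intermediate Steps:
G(W) = 20*W (G(W) = 4*(5*W) = 20*W)
s(h, B) = -34 (s(h, B) = 34/(-1) = 34*(-1) = -34)
s(-61, -5) + ((G(-28) + 1370) + 1698) = -34 + ((20*(-28) + 1370) + 1698) = -34 + ((-560 + 1370) + 1698) = -34 + (810 + 1698) = -34 + 2508 = 2474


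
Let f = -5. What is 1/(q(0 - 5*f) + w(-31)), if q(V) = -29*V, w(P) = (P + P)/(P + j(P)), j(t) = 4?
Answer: -27/19513 ≈ -0.0013837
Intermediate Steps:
w(P) = 2*P/(4 + P) (w(P) = (P + P)/(P + 4) = (2*P)/(4 + P) = 2*P/(4 + P))
1/(q(0 - 5*f) + w(-31)) = 1/(-29*(0 - 5*(-5)) + 2*(-31)/(4 - 31)) = 1/(-29*(0 + 25) + 2*(-31)/(-27)) = 1/(-29*25 + 2*(-31)*(-1/27)) = 1/(-725 + 62/27) = 1/(-19513/27) = -27/19513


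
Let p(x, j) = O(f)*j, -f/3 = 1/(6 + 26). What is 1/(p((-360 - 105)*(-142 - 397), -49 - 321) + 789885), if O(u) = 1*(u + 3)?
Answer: 16/12620955 ≈ 1.2677e-6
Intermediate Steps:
f = -3/32 (f = -3/(6 + 26) = -3/32 ≈ -0.093750)
O(u) = 3 + u (O(u) = 1*(3 + u) = 3 + u)
p(x, j) = 93*j/32 (p(x, j) = (3 - 3/32)*j = 93*j/32)
1/(p((-360 - 105)*(-142 - 397), -49 - 321) + 789885) = 1/(93*(-49 - 321)/32 + 789885) = 1/((93/32)*(-370) + 789885) = 1/(-17205/16 + 789885) = 1/(12620955/16) = 16/12620955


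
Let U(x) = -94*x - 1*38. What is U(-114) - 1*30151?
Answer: -19473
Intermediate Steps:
U(x) = -38 - 94*x (U(x) = -94*x - 38 = -38 - 94*x)
U(-114) - 1*30151 = (-38 - 94*(-114)) - 1*30151 = (-38 + 10716) - 30151 = 10678 - 30151 = -19473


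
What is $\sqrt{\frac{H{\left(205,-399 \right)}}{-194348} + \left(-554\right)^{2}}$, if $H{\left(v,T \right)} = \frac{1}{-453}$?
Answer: $\frac{\sqrt{594724861218680416455}}{44019822} \approx 554.0$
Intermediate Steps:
$H{\left(v,T \right)} = - \frac{1}{453}$
$\sqrt{\frac{H{\left(205,-399 \right)}}{-194348} + \left(-554\right)^{2}} = \sqrt{- \frac{1}{453 \left(-194348\right)} + \left(-554\right)^{2}} = \sqrt{\left(- \frac{1}{453}\right) \left(- \frac{1}{194348}\right) + 306916} = \sqrt{\frac{1}{88039644} + 306916} = \sqrt{\frac{27020775377905}{88039644}} = \frac{\sqrt{594724861218680416455}}{44019822}$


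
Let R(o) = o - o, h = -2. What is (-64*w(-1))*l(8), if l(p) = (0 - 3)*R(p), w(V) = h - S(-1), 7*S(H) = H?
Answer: 0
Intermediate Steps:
S(H) = H/7
R(o) = 0
w(V) = -13/7 (w(V) = -2 - (-1)/7 = -2 - 1*(-1/7) = -2 + 1/7 = -13/7)
l(p) = 0 (l(p) = (0 - 3)*0 = -3*0 = 0)
(-64*w(-1))*l(8) = -64*(-13/7)*0 = (832/7)*0 = 0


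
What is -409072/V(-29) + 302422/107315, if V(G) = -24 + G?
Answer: 43915590046/5687695 ≈ 7721.2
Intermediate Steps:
-409072/V(-29) + 302422/107315 = -409072/(-24 - 29) + 302422/107315 = -409072/(-53) + 302422*(1/107315) = -409072*(-1/53) + 302422/107315 = 409072/53 + 302422/107315 = 43915590046/5687695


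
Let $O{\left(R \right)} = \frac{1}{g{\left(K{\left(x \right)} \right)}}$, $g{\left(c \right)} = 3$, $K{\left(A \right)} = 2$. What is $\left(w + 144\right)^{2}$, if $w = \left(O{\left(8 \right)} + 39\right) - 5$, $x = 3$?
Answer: $\frac{286225}{9} \approx 31803.0$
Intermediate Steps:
$O{\left(R \right)} = \frac{1}{3}$
$w = \frac{103}{3}$ ($w = \left(\frac{1}{3} + 39\right) - 5 = \frac{118}{3} - 5 = \frac{103}{3} \approx 34.333$)
$\left(w + 144\right)^{2} = \left(\frac{103}{3} + 144\right)^{2} = \left(\frac{535}{3}\right)^{2} = \frac{286225}{9}$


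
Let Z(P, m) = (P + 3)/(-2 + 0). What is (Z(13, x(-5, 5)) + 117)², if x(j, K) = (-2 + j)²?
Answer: 11881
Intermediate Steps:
Z(P, m) = -3/2 - P/2 (Z(P, m) = (3 + P)/(-2) = (3 + P)*(-½) = -3/2 - P/2)
(Z(13, x(-5, 5)) + 117)² = ((-3/2 - ½*13) + 117)² = ((-3/2 - 13/2) + 117)² = (-8 + 117)² = 109² = 11881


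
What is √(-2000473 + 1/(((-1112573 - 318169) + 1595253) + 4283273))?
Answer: I*√9893730569358773126/2223892 ≈ 1414.4*I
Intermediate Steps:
√(-2000473 + 1/(((-1112573 - 318169) + 1595253) + 4283273)) = √(-2000473 + 1/((-1430742 + 1595253) + 4283273)) = √(-2000473 + 1/(164511 + 4283273)) = √(-2000473 + 1/4447784) = √(-8897671801831/4447784) = I*√9893730569358773126/2223892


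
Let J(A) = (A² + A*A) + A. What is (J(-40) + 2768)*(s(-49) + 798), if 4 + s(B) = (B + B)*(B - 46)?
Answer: 59896512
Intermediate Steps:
s(B) = -4 + 2*B*(-46 + B) (s(B) = -4 + (B + B)*(B - 46) = -4 + (2*B)*(-46 + B) = -4 + 2*B*(-46 + B))
J(A) = A + 2*A² (J(A) = (A² + A²) + A = 2*A² + A = A + 2*A²)
(J(-40) + 2768)*(s(-49) + 798) = (-40*(1 + 2*(-40)) + 2768)*((-4 - 92*(-49) + 2*(-49)²) + 798) = (-40*(1 - 80) + 2768)*((-4 + 4508 + 2*2401) + 798) = (-40*(-79) + 2768)*((-4 + 4508 + 4802) + 798) = (3160 + 2768)*(9306 + 798) = 5928*10104 = 59896512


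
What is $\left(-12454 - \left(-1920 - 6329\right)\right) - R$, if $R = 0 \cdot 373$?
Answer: $-4205$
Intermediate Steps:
$R = 0$
$\left(-12454 - \left(-1920 - 6329\right)\right) - R = \left(-12454 - \left(-1920 - 6329\right)\right) - 0 = \left(-12454 - -8249\right) + 0 = \left(-12454 + 8249\right) + 0 = -4205 + 0 = -4205$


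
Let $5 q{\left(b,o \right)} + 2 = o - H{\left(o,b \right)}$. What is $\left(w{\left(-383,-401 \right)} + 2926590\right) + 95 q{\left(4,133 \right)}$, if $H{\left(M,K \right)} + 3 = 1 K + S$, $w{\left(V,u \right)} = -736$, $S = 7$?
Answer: $2928191$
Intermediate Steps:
$H{\left(M,K \right)} = 4 + K$ ($H{\left(M,K \right)} = -3 + \left(1 K + 7\right) = -3 + \left(K + 7\right) = -3 + \left(7 + K\right) = 4 + K$)
$q{\left(b,o \right)} = - \frac{6}{5} - \frac{b}{5} + \frac{o}{5}$ ($q{\left(b,o \right)} = - \frac{2}{5} + \frac{o - \left(4 + b\right)}{5} = - \frac{2}{5} + \frac{-4 + o - b}{5} = - \frac{2}{5} - \left(\frac{4}{5} - \frac{o}{5} + \frac{b}{5}\right) = - \frac{6}{5} - \frac{b}{5} + \frac{o}{5}$)
$\left(w{\left(-383,-401 \right)} + 2926590\right) + 95 q{\left(4,133 \right)} = \left(-736 + 2926590\right) + 95 \left(- \frac{6}{5} - \frac{4}{5} + \frac{1}{5} \cdot 133\right) = 2925854 + 95 \left(- \frac{6}{5} - \frac{4}{5} + \frac{133}{5}\right) = 2925854 + 95 \cdot \frac{123}{5} = 2925854 + 2337 = 2928191$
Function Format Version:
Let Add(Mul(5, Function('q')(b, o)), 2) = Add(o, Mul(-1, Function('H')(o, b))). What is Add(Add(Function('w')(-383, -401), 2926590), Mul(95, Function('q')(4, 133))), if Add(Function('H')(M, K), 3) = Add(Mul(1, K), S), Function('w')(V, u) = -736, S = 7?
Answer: 2928191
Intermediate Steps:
Function('H')(M, K) = Add(4, K) (Function('H')(M, K) = Add(-3, Add(Mul(1, K), 7)) = Add(-3, Add(K, 7)) = Add(-3, Add(7, K)) = Add(4, K))
Function('q')(b, o) = Add(Rational(-6, 5), Mul(Rational(-1, 5), b), Mul(Rational(1, 5), o)) (Function('q')(b, o) = Add(Rational(-2, 5), Mul(Rational(1, 5), Add(o, Mul(-1, Add(4, b))))) = Add(Rational(-2, 5), Mul(Rational(1, 5), Add(o, Add(-4, Mul(-1, b))))) = Add(Rational(-2, 5), Mul(Rational(1, 5), Add(-4, o, Mul(-1, b)))) = Add(Rational(-2, 5), Add(Rational(-4, 5), Mul(Rational(-1, 5), b), Mul(Rational(1, 5), o))) = Add(Rational(-6, 5), Mul(Rational(-1, 5), b), Mul(Rational(1, 5), o)))
Add(Add(Function('w')(-383, -401), 2926590), Mul(95, Function('q')(4, 133))) = Add(Add(-736, 2926590), Mul(95, Add(Rational(-6, 5), Mul(Rational(-1, 5), 4), Mul(Rational(1, 5), 133)))) = Add(2925854, Mul(95, Add(Rational(-6, 5), Rational(-4, 5), Rational(133, 5)))) = Add(2925854, Mul(95, Rational(123, 5))) = Add(2925854, 2337) = 2928191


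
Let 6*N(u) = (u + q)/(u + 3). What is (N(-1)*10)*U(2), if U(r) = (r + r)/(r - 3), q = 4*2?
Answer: -70/3 ≈ -23.333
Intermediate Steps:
q = 8
N(u) = (8 + u)/(6*(3 + u)) (N(u) = ((u + 8)/(u + 3))/6 = ((8 + u)/(3 + u))/6 = (8 + u)/(6*(3 + u)))
U(r) = 2*r/(-3 + r) (U(r) = (2*r)/(-3 + r) = 2*r/(-3 + r))
(N(-1)*10)*U(2) = (((8 - 1)/(6*(3 - 1)))*10)*(2*2/(-3 + 2)) = (((1/6)*7/2)*10)*(2*2/(-1)) = (((1/6)*(1/2)*7)*10)*(2*2*(-1)) = ((7/12)*10)*(-4) = (35/6)*(-4) = -70/3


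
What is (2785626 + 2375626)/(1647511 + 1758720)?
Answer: 5161252/3406231 ≈ 1.5152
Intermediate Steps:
(2785626 + 2375626)/(1647511 + 1758720) = 5161252/3406231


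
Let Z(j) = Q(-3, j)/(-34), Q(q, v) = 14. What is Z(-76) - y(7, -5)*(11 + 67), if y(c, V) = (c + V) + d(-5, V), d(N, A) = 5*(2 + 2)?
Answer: -29179/17 ≈ -1716.4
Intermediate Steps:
d(N, A) = 20 (d(N, A) = 5*4 = 20)
y(c, V) = 20 + V + c (y(c, V) = (c + V) + 20 = (V + c) + 20 = 20 + V + c)
Z(j) = -7/17 (Z(j) = 14/(-34) = 14*(-1/34) = -7/17)
Z(-76) - y(7, -5)*(11 + 67) = -7/17 - (20 - 5 + 7)*(11 + 67) = -7/17 - 22*78 = -7/17 - 1*1716 = -7/17 - 1716 = -29179/17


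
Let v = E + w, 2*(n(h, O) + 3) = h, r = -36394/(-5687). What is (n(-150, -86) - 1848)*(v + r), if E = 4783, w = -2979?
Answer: -19829599092/5687 ≈ -3.4868e+6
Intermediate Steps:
r = 36394/5687 (r = -36394*(-1/5687) = 36394/5687 ≈ 6.3995)
n(h, O) = -3 + h/2
v = 1804 (v = 4783 - 2979 = 1804)
(n(-150, -86) - 1848)*(v + r) = ((-3 + (½)*(-150)) - 1848)*(1804 + 36394/5687) = ((-3 - 75) - 1848)*(10295742/5687) = (-78 - 1848)*(10295742/5687) = -1926*10295742/5687 = -19829599092/5687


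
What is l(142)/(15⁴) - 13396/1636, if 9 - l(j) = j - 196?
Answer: -18835262/2300625 ≈ -8.1870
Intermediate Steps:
l(j) = 205 - j (l(j) = 9 - (j - 196) = 9 - (-196 + j) = 9 + (196 - j) = 205 - j)
l(142)/(15⁴) - 13396/1636 = (205 - 1*142)/(15⁴) - 13396/1636 = (205 - 142)/50625 - 13396*1/1636 = 63*(1/50625) - 3349/409 = 7/5625 - 3349/409 = -18835262/2300625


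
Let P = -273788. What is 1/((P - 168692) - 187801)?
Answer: -1/630281 ≈ -1.5866e-6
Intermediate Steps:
1/((P - 168692) - 187801) = 1/((-273788 - 168692) - 187801) = 1/(-442480 - 187801) = 1/(-630281) = -1/630281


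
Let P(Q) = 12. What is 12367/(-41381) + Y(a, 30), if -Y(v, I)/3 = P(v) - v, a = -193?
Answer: -25461682/41381 ≈ -615.30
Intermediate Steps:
Y(v, I) = -36 + 3*v (Y(v, I) = -3*(12 - v) = -36 + 3*v)
12367/(-41381) + Y(a, 30) = 12367/(-41381) + (-36 + 3*(-193)) = 12367*(-1/41381) + (-36 - 579) = -12367/41381 - 615 = -25461682/41381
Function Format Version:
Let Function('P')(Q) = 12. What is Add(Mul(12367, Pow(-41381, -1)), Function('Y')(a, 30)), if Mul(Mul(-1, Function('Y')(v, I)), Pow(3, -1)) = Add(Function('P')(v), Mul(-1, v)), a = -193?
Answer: Rational(-25461682, 41381) ≈ -615.30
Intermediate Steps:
Function('Y')(v, I) = Add(-36, Mul(3, v)) (Function('Y')(v, I) = Mul(-3, Add(12, Mul(-1, v))) = Add(-36, Mul(3, v)))
Add(Mul(12367, Pow(-41381, -1)), Function('Y')(a, 30)) = Add(Mul(12367, Pow(-41381, -1)), Add(-36, Mul(3, -193))) = Add(Mul(12367, Rational(-1, 41381)), Add(-36, -579)) = Add(Rational(-12367, 41381), -615) = Rational(-25461682, 41381)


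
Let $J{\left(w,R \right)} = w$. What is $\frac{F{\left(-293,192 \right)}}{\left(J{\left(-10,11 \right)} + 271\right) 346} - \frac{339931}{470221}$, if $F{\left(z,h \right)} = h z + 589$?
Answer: $- \frac{56873601293}{42463777626} \approx -1.3393$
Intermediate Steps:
$F{\left(z,h \right)} = 589 + h z$
$\frac{F{\left(-293,192 \right)}}{\left(J{\left(-10,11 \right)} + 271\right) 346} - \frac{339931}{470221} = \frac{589 + 192 \left(-293\right)}{\left(-10 + 271\right) 346} - \frac{339931}{470221} = \frac{589 - 56256}{261 \cdot 346} - \frac{339931}{470221} = - \frac{55667}{90306} - \frac{339931}{470221} = - \frac{56873601293}{42463777626}$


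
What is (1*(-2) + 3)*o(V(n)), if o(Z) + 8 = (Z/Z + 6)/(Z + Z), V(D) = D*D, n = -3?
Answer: -137/18 ≈ -7.6111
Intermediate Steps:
V(D) = D**2
o(Z) = -8 + 7/(2*Z) (o(Z) = -8 + (Z/Z + 6)/(Z + Z) = -8 + (1 + 6)/((2*Z)) = -8 + 7*(1/(2*Z)) = -8 + 7/(2*Z))
(1*(-2) + 3)*o(V(n)) = (1*(-2) + 3)*(-8 + 7/(2*((-3)**2))) = (-2 + 3)*(-8 + (7/2)/9) = 1*(-8 + (7/2)*(1/9)) = 1*(-8 + 7/18) = 1*(-137/18) = -137/18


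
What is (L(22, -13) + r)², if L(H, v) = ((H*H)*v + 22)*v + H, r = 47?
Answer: 6655133241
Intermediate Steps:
L(H, v) = H + v*(22 + v*H²) (L(H, v) = (H²*v + 22)*v + H = (v*H² + 22)*v + H = (22 + v*H²)*v + H = v*(22 + v*H²) + H = H + v*(22 + v*H²))
(L(22, -13) + r)² = ((22 + 22*(-13) + 22²*(-13)²) + 47)² = ((22 - 286 + 484*169) + 47)² = ((22 - 286 + 81796) + 47)² = (81532 + 47)² = 81579² = 6655133241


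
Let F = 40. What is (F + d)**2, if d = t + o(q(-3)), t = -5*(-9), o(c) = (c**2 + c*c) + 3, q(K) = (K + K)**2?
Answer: 7182400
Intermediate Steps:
q(K) = 4*K**2 (q(K) = (2*K)**2 = 4*K**2)
o(c) = 3 + 2*c**2 (o(c) = (c**2 + c**2) + 3 = 2*c**2 + 3 = 3 + 2*c**2)
t = 45
d = 2640 (d = 45 + (3 + 2*(4*(-3)**2)**2) = 45 + (3 + 2*(4*9)**2) = 45 + (3 + 2*36**2) = 45 + (3 + 2*1296) = 45 + (3 + 2592) = 45 + 2595 = 2640)
(F + d)**2 = (40 + 2640)**2 = 2680**2 = 7182400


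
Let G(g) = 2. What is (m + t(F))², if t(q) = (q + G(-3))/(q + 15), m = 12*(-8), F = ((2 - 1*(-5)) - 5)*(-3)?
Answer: 753424/81 ≈ 9301.5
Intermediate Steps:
F = -6 (F = ((2 + 5) - 5)*(-3) = (7 - 5)*(-3) = 2*(-3) = -6)
m = -96
t(q) = (2 + q)/(15 + q) (t(q) = (q + 2)/(q + 15) = (2 + q)/(15 + q))
(m + t(F))² = (-96 + (2 - 6)/(15 - 6))² = (-96 - 4/9)² = (-868/9)² = 753424/81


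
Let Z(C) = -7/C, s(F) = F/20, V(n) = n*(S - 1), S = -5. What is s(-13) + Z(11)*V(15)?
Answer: 12457/220 ≈ 56.623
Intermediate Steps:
V(n) = -6*n (V(n) = n*(-5 - 1) = n*(-6) = -6*n)
s(F) = F/20 (s(F) = F*(1/20) = F/20)
s(-13) + Z(11)*V(15) = (1/20)*(-13) + (-7/11)*(-6*15) = -13/20 - 7*1/11*(-90) = -13/20 - 7/11*(-90) = -13/20 + 630/11 = 12457/220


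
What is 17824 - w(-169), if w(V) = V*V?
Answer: -10737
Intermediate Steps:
w(V) = V²
17824 - w(-169) = 17824 - 1*(-169)² = 17824 - 1*28561 = 17824 - 28561 = -10737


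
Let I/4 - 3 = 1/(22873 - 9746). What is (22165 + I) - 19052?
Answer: 41021879/13127 ≈ 3125.0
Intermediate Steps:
I = 157528/13127 (I = 12 + 4/(22873 - 9746) = 12 + 4/13127 = 157528/13127 ≈ 12.000)
(22165 + I) - 19052 = (22165 + 157528/13127) - 19052 = 291117483/13127 - 19052 = 41021879/13127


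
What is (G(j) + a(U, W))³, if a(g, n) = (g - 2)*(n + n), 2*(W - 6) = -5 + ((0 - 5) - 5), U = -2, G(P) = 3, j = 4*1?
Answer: 3375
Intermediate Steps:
j = 4
W = -3/2 (W = 6 + (-5 + ((0 - 5) - 5))/2 = 6 + (-5 + (-5 - 5))/2 = 6 + (-5 - 10)/2 = 6 + (½)*(-15) = 6 - 15/2 = -3/2 ≈ -1.5000)
a(g, n) = 2*n*(-2 + g) (a(g, n) = (-2 + g)*(2*n) = 2*n*(-2 + g))
(G(j) + a(U, W))³ = (3 + 2*(-3/2)*(-2 - 2))³ = (3 + 2*(-3/2)*(-4))³ = (3 + 12)³ = 15³ = 3375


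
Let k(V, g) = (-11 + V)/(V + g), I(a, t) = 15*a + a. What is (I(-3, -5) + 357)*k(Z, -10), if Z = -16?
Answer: 8343/26 ≈ 320.88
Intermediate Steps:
I(a, t) = 16*a
k(V, g) = (-11 + V)/(V + g)
(I(-3, -5) + 357)*k(Z, -10) = (16*(-3) + 357)*((-11 - 16)/(-16 - 10)) = (-48 + 357)*(-27/(-26)) = 309*(-1/26*(-27)) = 309*(27/26) = 8343/26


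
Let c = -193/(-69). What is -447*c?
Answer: -28757/23 ≈ -1250.3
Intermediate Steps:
c = 193/69 (c = -193*(-1/69) = 193/69 ≈ 2.7971)
-447*c = -447*193/69 = -28757/23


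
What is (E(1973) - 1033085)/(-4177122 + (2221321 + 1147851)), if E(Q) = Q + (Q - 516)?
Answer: 18721/14690 ≈ 1.2744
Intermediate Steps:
E(Q) = -516 + 2*Q (E(Q) = Q + (-516 + Q) = -516 + 2*Q)
(E(1973) - 1033085)/(-4177122 + (2221321 + 1147851)) = ((-516 + 2*1973) - 1033085)/(-4177122 + (2221321 + 1147851)) = ((-516 + 3946) - 1033085)/(-4177122 + 3369172) = (3430 - 1033085)/(-807950) = -1029655*(-1/807950) = 18721/14690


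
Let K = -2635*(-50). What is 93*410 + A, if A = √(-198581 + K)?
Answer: 38130 + I*√66831 ≈ 38130.0 + 258.52*I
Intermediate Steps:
K = 131750
A = I*√66831 (A = √(-198581 + 131750) = √(-66831) = I*√66831 ≈ 258.52*I)
93*410 + A = 93*410 + I*√66831 = 38130 + I*√66831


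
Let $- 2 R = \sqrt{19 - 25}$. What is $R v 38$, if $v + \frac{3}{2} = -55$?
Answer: $\frac{2147 i \sqrt{6}}{2} \approx 2629.5 i$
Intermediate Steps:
$R = - \frac{i \sqrt{6}}{2}$ ($R = - \frac{\sqrt{19 - 25}}{2} = - \frac{\sqrt{-6}}{2} = - \frac{i \sqrt{6}}{2} \approx - 1.2247 i$)
$v = - \frac{113}{2}$ ($v = - \frac{3}{2} - 55 = - \frac{113}{2} \approx -56.5$)
$R v 38 = - \frac{i \sqrt{6}}{2} \left(- \frac{113}{2}\right) 38 = \frac{113 i \sqrt{6}}{4} \cdot 38 = \frac{2147 i \sqrt{6}}{2}$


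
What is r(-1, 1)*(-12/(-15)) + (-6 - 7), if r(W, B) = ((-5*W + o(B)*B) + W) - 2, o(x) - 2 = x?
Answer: -9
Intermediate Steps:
o(x) = 2 + x
r(W, B) = -2 - 4*W + B*(2 + B) (r(W, B) = ((-5*W + (2 + B)*B) + W) - 2 = ((-5*W + B*(2 + B)) + W) - 2 = (-4*W + B*(2 + B)) - 2 = -2 - 4*W + B*(2 + B))
r(-1, 1)*(-12/(-15)) + (-6 - 7) = (-2 - 4*(-1) + 1*(2 + 1))*(-12/(-15)) + (-6 - 7) = (-2 + 4 + 1*3)*(-12*(-1/15)) - 13 = (-2 + 4 + 3)*(⅘) - 13 = 5*(⅘) - 13 = 4 - 13 = -9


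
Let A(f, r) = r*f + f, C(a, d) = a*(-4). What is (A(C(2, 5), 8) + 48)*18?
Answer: -432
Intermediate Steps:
C(a, d) = -4*a
A(f, r) = f + f*r (A(f, r) = f*r + f = f + f*r)
(A(C(2, 5), 8) + 48)*18 = ((-4*2)*(1 + 8) + 48)*18 = (-8*9 + 48)*18 = (-72 + 48)*18 = -24*18 = -432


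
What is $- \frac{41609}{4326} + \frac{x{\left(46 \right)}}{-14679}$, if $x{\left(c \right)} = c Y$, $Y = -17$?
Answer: $- \frac{28923599}{3023874} \approx -9.5651$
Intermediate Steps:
$x{\left(c \right)} = - 17 c$ ($x{\left(c \right)} = c \left(-17\right) = - 17 c$)
$- \frac{41609}{4326} + \frac{x{\left(46 \right)}}{-14679} = - \frac{41609}{4326} + \frac{\left(-17\right) 46}{-14679} = \left(-41609\right) \frac{1}{4326} - - \frac{782}{14679} = - \frac{41609}{4326} + \frac{782}{14679} = - \frac{28923599}{3023874}$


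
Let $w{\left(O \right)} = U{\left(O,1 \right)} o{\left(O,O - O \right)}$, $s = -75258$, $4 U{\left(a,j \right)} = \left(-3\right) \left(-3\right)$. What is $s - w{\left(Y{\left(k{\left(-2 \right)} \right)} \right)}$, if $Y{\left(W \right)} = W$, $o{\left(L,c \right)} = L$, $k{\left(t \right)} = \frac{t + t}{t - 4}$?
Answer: $- \frac{150519}{2} \approx -75260.0$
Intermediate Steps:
$k{\left(t \right)} = \frac{2 t}{-4 + t}$
$U{\left(a,j \right)} = \frac{9}{4}$ ($U{\left(a,j \right)} = \frac{\left(-3\right) \left(-3\right)}{4} = \frac{1}{4} \cdot 9 = \frac{9}{4}$)
$w{\left(O \right)} = \frac{9 O}{4}$
$s - w{\left(Y{\left(k{\left(-2 \right)} \right)} \right)} = -75258 - \frac{9 \cdot 2 \left(-2\right) \frac{1}{-4 - 2}}{4} = -75258 - \frac{9 \cdot 2 \left(-2\right) \frac{1}{-6}}{4} = -75258 - \frac{9 \cdot 2 \left(-2\right) \left(- \frac{1}{6}\right)}{4} = -75258 - \frac{9}{4} \cdot \frac{2}{3} = -75258 - \frac{3}{2} = - \frac{150519}{2}$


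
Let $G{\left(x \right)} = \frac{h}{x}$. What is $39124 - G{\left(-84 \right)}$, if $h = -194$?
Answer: $\frac{1643111}{42} \approx 39122.0$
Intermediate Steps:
$G{\left(x \right)} = - \frac{194}{x}$
$39124 - G{\left(-84 \right)} = 39124 - - \frac{194}{-84} = 39124 - \left(-194\right) \left(- \frac{1}{84}\right) = 39124 - \frac{97}{42} = \frac{1643111}{42}$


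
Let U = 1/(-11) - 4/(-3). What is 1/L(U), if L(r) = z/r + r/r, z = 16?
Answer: 41/569 ≈ 0.072056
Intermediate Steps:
U = 41/33 (U = 1*(-1/11) - 4*(-1/3) = -1/11 + 4/3 = 41/33 ≈ 1.2424)
L(r) = 1 + 16/r (L(r) = 16/r + r/r = 16/r + 1 = 1 + 16/r)
1/L(U) = 1/((16 + 41/33)/(41/33)) = 1/((33/41)*(569/33)) = 1/(569/41) = 41/569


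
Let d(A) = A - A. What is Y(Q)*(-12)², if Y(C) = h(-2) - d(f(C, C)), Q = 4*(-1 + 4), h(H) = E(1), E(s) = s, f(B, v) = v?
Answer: 144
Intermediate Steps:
h(H) = 1
d(A) = 0
Q = 12 (Q = 4*3 = 12)
Y(C) = 1 (Y(C) = 1 - 1*0 = 1 + 0 = 1)
Y(Q)*(-12)² = 1*(-12)² = 1*144 = 144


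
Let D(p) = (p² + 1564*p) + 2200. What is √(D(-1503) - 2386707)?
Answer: I*√2476190 ≈ 1573.6*I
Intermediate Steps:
D(p) = 2200 + p² + 1564*p
√(D(-1503) - 2386707) = √((2200 + (-1503)² + 1564*(-1503)) - 2386707) = √((2200 + 2259009 - 2350692) - 2386707) = √(-89483 - 2386707) = √(-2476190) = I*√2476190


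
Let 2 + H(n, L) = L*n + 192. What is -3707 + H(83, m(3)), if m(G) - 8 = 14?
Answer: -1691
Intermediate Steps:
m(G) = 22 (m(G) = 8 + 14 = 22)
H(n, L) = 190 + L*n (H(n, L) = -2 + (L*n + 192) = -2 + (192 + L*n) = 190 + L*n)
-3707 + H(83, m(3)) = -3707 + (190 + 22*83) = -3707 + (190 + 1826) = -3707 + 2016 = -1691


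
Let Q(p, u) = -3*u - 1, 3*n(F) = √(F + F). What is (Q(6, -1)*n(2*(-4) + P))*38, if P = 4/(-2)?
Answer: 152*I*√5/3 ≈ 113.29*I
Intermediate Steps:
P = -2 (P = 4*(-½) = -2)
n(F) = √2*√F/3 (n(F) = √(F + F)/3 = √(2*F)/3 = (√2*√F)/3 = √2*√F/3)
Q(p, u) = -1 - 3*u
(Q(6, -1)*n(2*(-4) + P))*38 = ((-1 - 3*(-1))*(√2*√(2*(-4) - 2)/3))*38 = ((-1 + 3)*(√2*√(-8 - 2)/3))*38 = (2*(√2*√(-10)/3))*38 = (2*(√2*(I*√10)/3))*38 = (2*(2*I*√5/3))*38 = (4*I*√5/3)*38 = 152*I*√5/3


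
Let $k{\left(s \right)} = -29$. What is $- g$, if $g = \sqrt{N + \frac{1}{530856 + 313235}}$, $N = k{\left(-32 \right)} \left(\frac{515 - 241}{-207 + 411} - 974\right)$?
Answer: $- \frac{\sqrt{209091576063868915542}}{86097282} \approx -167.95$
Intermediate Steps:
$N = \frac{2877119}{102}$ ($N = - 29 \left(\frac{515 - 241}{-207 + 411} - 974\right) = - 29 \left(\frac{274}{204} - 974\right) = - 29 \left(274 \cdot \frac{1}{204} - 974\right) = - 29 \left(\frac{137}{102} - 974\right) = \left(-29\right) \left(- \frac{99211}{102}\right) = \frac{2877119}{102} \approx 28207.0$)
$g = \frac{\sqrt{209091576063868915542}}{86097282}$ ($g = \sqrt{\frac{2877119}{102} + \frac{1}{530856 + 313235}} = \sqrt{\frac{2877119}{102} + \frac{1}{844091}} = \sqrt{\frac{2428550253931}{86097282}} = \frac{\sqrt{209091576063868915542}}{86097282} \approx 167.95$)
$- g = - \frac{\sqrt{209091576063868915542}}{86097282}$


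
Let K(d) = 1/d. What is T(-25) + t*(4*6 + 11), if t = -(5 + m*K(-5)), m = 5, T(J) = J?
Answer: -165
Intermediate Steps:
t = -4 (t = -(5 + 5/(-5)) = -(5 + 5*(-⅕)) = -(5 - 1) = -1*4 = -4)
T(-25) + t*(4*6 + 11) = -25 - 4*(4*6 + 11) = -25 - 4*(24 + 11) = -25 - 4*35 = -25 - 140 = -165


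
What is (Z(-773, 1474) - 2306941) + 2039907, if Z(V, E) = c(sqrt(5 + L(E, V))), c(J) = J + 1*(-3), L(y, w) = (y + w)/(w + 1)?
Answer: -267037 + 9*sqrt(7527)/386 ≈ -2.6704e+5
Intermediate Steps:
L(y, w) = (w + y)/(1 + w)
c(J) = -3 + J (c(J) = J - 3 = -3 + J)
Z(V, E) = -3 + sqrt(5 + (E + V)/(1 + V)) (Z(V, E) = -3 + sqrt(5 + (V + E)/(1 + V)) = -3 + sqrt(5 + (E + V)/(1 + V)))
(Z(-773, 1474) - 2306941) + 2039907 = ((-3 + sqrt((5 + 1474 + 6*(-773))/(1 - 773))) - 2306941) + 2039907 = ((-3 + sqrt((5 + 1474 - 4638)/(-772))) - 2306941) + 2039907 = ((-3 + sqrt(-1/772*(-3159))) - 2306941) + 2039907 = ((-3 + sqrt(3159/772)) - 2306941) + 2039907 = ((-3 + 9*sqrt(7527)/386) - 2306941) + 2039907 = (-2306944 + 9*sqrt(7527)/386) + 2039907 = -267037 + 9*sqrt(7527)/386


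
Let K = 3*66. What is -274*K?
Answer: -54252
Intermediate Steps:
K = 198
-274*K = -274*198 = -54252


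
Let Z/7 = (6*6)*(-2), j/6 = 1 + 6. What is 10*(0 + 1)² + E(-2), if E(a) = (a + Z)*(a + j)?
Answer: -20230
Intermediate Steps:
j = 42 (j = 6*(1 + 6) = 6*7 = 42)
Z = -504 (Z = 7*((6*6)*(-2)) = 7*(36*(-2)) = 7*(-72) = -504)
E(a) = (-504 + a)*(42 + a) (E(a) = (a - 504)*(a + 42) = (-504 + a)*(42 + a))
10*(0 + 1)² + E(-2) = 10*(0 + 1)² + (-21168 + (-2)² - 462*(-2)) = 10*1² + (-21168 + 4 + 924) = 10*1 - 20240 = 10 - 20240 = -20230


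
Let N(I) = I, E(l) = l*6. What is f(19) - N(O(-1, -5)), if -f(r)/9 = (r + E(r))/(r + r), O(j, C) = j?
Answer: -61/2 ≈ -30.500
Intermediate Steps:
E(l) = 6*l
f(r) = -63/2 (f(r) = -9*(r + 6*r)/(r + r) = -9*7*r/(2*r) = -9*7*r*1/(2*r) = -9*7/2 = -63/2)
f(19) - N(O(-1, -5)) = -63/2 - 1*(-1) = -63/2 + 1 = -61/2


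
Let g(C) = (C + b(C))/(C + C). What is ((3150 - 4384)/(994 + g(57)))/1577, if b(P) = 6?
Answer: -2468/3136819 ≈ -0.00078678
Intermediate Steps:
g(C) = (6 + C)/(2*C) (g(C) = (C + 6)/(C + C) = (6 + C)/((2*C)) = (6 + C)*(1/(2*C)) = (6 + C)/(2*C))
((3150 - 4384)/(994 + g(57)))/1577 = ((3150 - 4384)/(994 + (1/2)*(6 + 57)/57))/1577 = -1234/(994 + (1/2)*(1/57)*63)*(1/1577) = -1234/(994 + 21/38)*(1/1577) = -1234/37793/38*(1/1577) = -1234*38/37793*(1/1577) = -46892/37793*1/1577 = -2468/3136819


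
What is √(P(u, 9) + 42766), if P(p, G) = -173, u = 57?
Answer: √42593 ≈ 206.38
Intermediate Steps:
√(P(u, 9) + 42766) = √(-173 + 42766) = √42593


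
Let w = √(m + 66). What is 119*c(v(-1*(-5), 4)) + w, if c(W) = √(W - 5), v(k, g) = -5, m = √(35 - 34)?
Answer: √67 + 119*I*√10 ≈ 8.1853 + 376.31*I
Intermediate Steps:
m = 1 (m = √1 = 1)
w = √67 (w = √(1 + 66) = √67 ≈ 8.1853)
c(W) = √(-5 + W)
119*c(v(-1*(-5), 4)) + w = 119*√(-5 - 5) + √67 = 119*√(-10) + √67 = 119*(I*√10) + √67 = 119*I*√10 + √67 = √67 + 119*I*√10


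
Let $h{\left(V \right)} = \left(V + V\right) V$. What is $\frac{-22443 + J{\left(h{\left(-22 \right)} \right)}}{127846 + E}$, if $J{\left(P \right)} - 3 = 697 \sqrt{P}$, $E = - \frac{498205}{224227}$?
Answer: $- \frac{1677217960}{9555342279} + \frac{3438296818 \sqrt{2}}{28666026837} \approx -0.0059013$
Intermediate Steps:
$E = - \frac{498205}{224227}$ ($E = \left(-498205\right) \frac{1}{224227} = - \frac{498205}{224227} \approx -2.2219$)
$h{\left(V \right)} = 2 V^{2}$ ($h{\left(V \right)} = 2 V V = 2 V^{2}$)
$J{\left(P \right)} = 3 + 697 \sqrt{P}$
$\frac{-22443 + J{\left(h{\left(-22 \right)} \right)}}{127846 + E} = \frac{-22443 + \left(3 + 697 \sqrt{2 \left(-22\right)^{2}}\right)}{127846 - \frac{498205}{224227}} = \frac{-22443 + \left(3 + 697 \sqrt{2 \cdot 484}\right)}{\frac{28666026837}{224227}} = \left(-22443 + \left(3 + 697 \sqrt{968}\right)\right) \frac{224227}{28666026837} = \left(-22443 + \left(3 + 697 \cdot 22 \sqrt{2}\right)\right) \frac{224227}{28666026837} = \left(-22443 + \left(3 + 15334 \sqrt{2}\right)\right) \frac{224227}{28666026837} = \left(-22440 + 15334 \sqrt{2}\right) \frac{224227}{28666026837} = - \frac{1677217960}{9555342279} + \frac{3438296818 \sqrt{2}}{28666026837}$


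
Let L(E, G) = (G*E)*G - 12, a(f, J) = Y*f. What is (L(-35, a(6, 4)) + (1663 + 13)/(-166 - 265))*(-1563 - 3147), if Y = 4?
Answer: 40957255680/431 ≈ 9.5028e+7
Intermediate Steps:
a(f, J) = 4*f
L(E, G) = -12 + E*G² (L(E, G) = (E*G)*G - 12 = E*G² - 12 = -12 + E*G²)
(L(-35, a(6, 4)) + (1663 + 13)/(-166 - 265))*(-1563 - 3147) = ((-12 - 35*(4*6)²) + (1663 + 13)/(-166 - 265))*(-1563 - 3147) = ((-12 - 35*24²) + 1676/(-431))*(-4710) = ((-12 - 35*576) + 1676*(-1/431))*(-4710) = ((-12 - 20160) - 1676/431)*(-4710) = (-20172 - 1676/431)*(-4710) = -8695808/431*(-4710) = 40957255680/431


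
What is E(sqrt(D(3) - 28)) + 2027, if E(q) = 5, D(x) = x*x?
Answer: 2032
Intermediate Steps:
D(x) = x**2
E(sqrt(D(3) - 28)) + 2027 = 5 + 2027 = 2032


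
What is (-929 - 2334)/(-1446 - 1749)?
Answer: 3263/3195 ≈ 1.0213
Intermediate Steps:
(-929 - 2334)/(-1446 - 1749) = -3263/(-3195) = -3263*(-1/3195) = 3263/3195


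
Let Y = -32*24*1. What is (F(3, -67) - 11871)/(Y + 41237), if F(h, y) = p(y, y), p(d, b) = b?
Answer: -11938/40469 ≈ -0.29499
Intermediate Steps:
F(h, y) = y
Y = -768 (Y = -768*1 = -768)
(F(3, -67) - 11871)/(Y + 41237) = (-67 - 11871)/(-768 + 41237) = -11938/40469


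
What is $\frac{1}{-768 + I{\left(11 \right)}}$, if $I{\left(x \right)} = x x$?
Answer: $- \frac{1}{647} \approx -0.0015456$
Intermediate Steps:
$I{\left(x \right)} = x^{2}$
$\frac{1}{-768 + I{\left(11 \right)}} = \frac{1}{-768 + 11^{2}} = \frac{1}{-768 + 121} = \frac{1}{-647} = - \frac{1}{647}$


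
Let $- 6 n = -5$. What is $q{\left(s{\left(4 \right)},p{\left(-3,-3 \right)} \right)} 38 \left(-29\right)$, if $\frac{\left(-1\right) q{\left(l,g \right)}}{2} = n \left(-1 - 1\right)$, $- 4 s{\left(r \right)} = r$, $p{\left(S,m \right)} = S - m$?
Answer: $- \frac{11020}{3} \approx -3673.3$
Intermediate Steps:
$n = \frac{5}{6}$ ($n = \left(- \frac{1}{6}\right) \left(-5\right) = \frac{5}{6} \approx 0.83333$)
$s{\left(r \right)} = - \frac{r}{4}$
$q{\left(l,g \right)} = \frac{10}{3}$ ($q{\left(l,g \right)} = - 2 \frac{5 \left(-1 - 1\right)}{6} = - 2 \cdot \frac{5}{6} \left(-2\right) = \left(-2\right) \left(- \frac{5}{3}\right) = \frac{10}{3}$)
$q{\left(s{\left(4 \right)},p{\left(-3,-3 \right)} \right)} 38 \left(-29\right) = \frac{10}{3} \cdot 38 \left(-29\right) = \frac{380}{3} \left(-29\right) = - \frac{11020}{3}$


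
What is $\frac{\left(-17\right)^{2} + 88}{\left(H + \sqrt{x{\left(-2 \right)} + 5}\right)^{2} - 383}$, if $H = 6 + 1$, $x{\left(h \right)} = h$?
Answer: $- \frac{124787}{108973} - \frac{5278 \sqrt{3}}{108973} \approx -1.229$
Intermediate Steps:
$H = 7$
$\frac{\left(-17\right)^{2} + 88}{\left(H + \sqrt{x{\left(-2 \right)} + 5}\right)^{2} - 383} = \frac{\left(-17\right)^{2} + 88}{\left(7 + \sqrt{-2 + 5}\right)^{2} - 383} = \frac{289 + 88}{\left(7 + \sqrt{3}\right)^{2} - 383} = \frac{377}{-383 + \left(7 + \sqrt{3}\right)^{2}}$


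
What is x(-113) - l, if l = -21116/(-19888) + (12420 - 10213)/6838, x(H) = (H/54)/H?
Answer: -626958947/458980236 ≈ -1.3660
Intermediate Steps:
x(H) = 1/54 (x(H) = (H*(1/54))/H = (H/54)/H = 1/54)
l = 23535503/16999268 (l = -21116*(-1/19888) + 2207*(1/6838) = 5279/4972 + 2207/6838 = 23535503/16999268 ≈ 1.3845)
x(-113) - l = 1/54 - 1*23535503/16999268 = 1/54 - 23535503/16999268 = -626958947/458980236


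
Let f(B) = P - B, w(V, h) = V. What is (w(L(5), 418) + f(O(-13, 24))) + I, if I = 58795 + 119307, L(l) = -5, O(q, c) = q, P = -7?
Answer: 178103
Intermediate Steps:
I = 178102
f(B) = -7 - B
(w(L(5), 418) + f(O(-13, 24))) + I = (-5 + (-7 - 1*(-13))) + 178102 = (-5 + (-7 + 13)) + 178102 = (-5 + 6) + 178102 = 1 + 178102 = 178103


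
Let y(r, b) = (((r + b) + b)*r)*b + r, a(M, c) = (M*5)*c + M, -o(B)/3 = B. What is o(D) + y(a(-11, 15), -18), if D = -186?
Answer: -13122134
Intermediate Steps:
o(B) = -3*B
a(M, c) = M + 5*M*c (a(M, c) = (5*M)*c + M = 5*M*c + M = M + 5*M*c)
y(r, b) = r + b*r*(r + 2*b) (y(r, b) = (((b + r) + b)*r)*b + r = ((r + 2*b)*r)*b + r = (r*(r + 2*b))*b + r = b*r*(r + 2*b) + r = r + b*r*(r + 2*b))
o(D) + y(a(-11, 15), -18) = -3*(-186) + (-11*(1 + 5*15))*(1 + 2*(-18)**2 - (-198)*(1 + 5*15)) = 558 + (-11*(1 + 75))*(1 + 2*324 - (-198)*(1 + 75)) = 558 + (-11*76)*(1 + 648 - (-198)*76) = 558 - 836*(1 + 648 - 18*(-836)) = 558 - 836*(1 + 648 + 15048) = 558 - 836*15697 = 558 - 13122692 = -13122134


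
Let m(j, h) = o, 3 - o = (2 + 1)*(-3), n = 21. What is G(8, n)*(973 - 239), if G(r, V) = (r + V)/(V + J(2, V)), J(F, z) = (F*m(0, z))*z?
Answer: 21286/525 ≈ 40.545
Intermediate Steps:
o = 12 (o = 3 - (2 + 1)*(-3) = 3 - 3*(-3) = 3 - 1*(-9) = 3 + 9 = 12)
m(j, h) = 12
J(F, z) = 12*F*z (J(F, z) = (F*12)*z = (12*F)*z = 12*F*z)
G(r, V) = (V + r)/(25*V) (G(r, V) = (r + V)/(V + 12*2*V) = (V + r)/(V + 24*V) = (V + r)/((25*V)) = (V + r)*(1/(25*V)) = (V + r)/(25*V))
G(8, n)*(973 - 239) = ((1/25)*(21 + 8)/21)*(973 - 239) = ((1/25)*(1/21)*29)*734 = (29/525)*734 = 21286/525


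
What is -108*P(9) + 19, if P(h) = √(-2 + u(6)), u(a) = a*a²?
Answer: 19 - 108*√214 ≈ -1560.9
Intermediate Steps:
u(a) = a³
P(h) = √214 (P(h) = √(-2 + 6³) = √(-2 + 216) = √214)
-108*P(9) + 19 = -108*√214 + 19 = 19 - 108*√214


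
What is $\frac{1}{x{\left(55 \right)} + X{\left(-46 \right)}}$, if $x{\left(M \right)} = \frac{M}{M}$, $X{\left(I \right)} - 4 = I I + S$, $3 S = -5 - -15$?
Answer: $\frac{3}{6373} \approx 0.00047074$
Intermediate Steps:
$S = \frac{10}{3}$ ($S = \frac{-5 - -15}{3} = \frac{-5 + 15}{3} = \frac{1}{3} \cdot 10 = \frac{10}{3} \approx 3.3333$)
$X{\left(I \right)} = \frac{22}{3} + I^{2}$ ($X{\left(I \right)} = 4 + \left(I I + \frac{10}{3}\right) = 4 + \left(I^{2} + \frac{10}{3}\right) = 4 + \left(\frac{10}{3} + I^{2}\right) = \frac{22}{3} + I^{2}$)
$x{\left(M \right)} = 1$
$\frac{1}{x{\left(55 \right)} + X{\left(-46 \right)}} = \frac{1}{1 + \left(\frac{22}{3} + \left(-46\right)^{2}\right)} = \frac{1}{1 + \left(\frac{22}{3} + 2116\right)} = \frac{1}{1 + \frac{6370}{3}} = \frac{1}{\frac{6373}{3}} = \frac{3}{6373}$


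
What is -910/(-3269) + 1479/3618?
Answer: 387011/563202 ≈ 0.68716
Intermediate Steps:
-910/(-3269) + 1479/3618 = -910*(-1/3269) + 1479*(1/3618) = 130/467 + 493/1206 = 387011/563202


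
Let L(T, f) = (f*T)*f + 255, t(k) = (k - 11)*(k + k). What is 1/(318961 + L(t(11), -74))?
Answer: 1/319216 ≈ 3.1327e-6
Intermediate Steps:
t(k) = 2*k*(-11 + k) (t(k) = (-11 + k)*(2*k) = 2*k*(-11 + k))
L(T, f) = 255 + T*f² (L(T, f) = (T*f)*f + 255 = T*f² + 255 = 255 + T*f²)
1/(318961 + L(t(11), -74)) = 1/(318961 + (255 + (2*11*(-11 + 11))*(-74)²)) = 1/(318961 + (255 + (2*11*0)*5476)) = 1/(318961 + (255 + 0*5476)) = 1/(318961 + (255 + 0)) = 1/(318961 + 255) = 1/319216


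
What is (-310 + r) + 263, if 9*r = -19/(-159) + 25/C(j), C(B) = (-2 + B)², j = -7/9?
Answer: -1668071/35775 ≈ -46.627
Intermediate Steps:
j = -7/9 (j = -7*⅑ = -7/9 ≈ -0.77778)
r = 13354/35775 (r = (-19/(-159) + 25/((-2 - 7/9)²))/9 = (-19*(-1/159) + 25/((-25/9)²))/9 = (19/159 + 25/(625/81))/9 = (19/159 + 25*(81/625))/9 = (19/159 + 81/25)/9 = (⅑)*(13354/3975) = 13354/35775 ≈ 0.37328)
(-310 + r) + 263 = (-310 + 13354/35775) + 263 = -11076896/35775 + 263 = -1668071/35775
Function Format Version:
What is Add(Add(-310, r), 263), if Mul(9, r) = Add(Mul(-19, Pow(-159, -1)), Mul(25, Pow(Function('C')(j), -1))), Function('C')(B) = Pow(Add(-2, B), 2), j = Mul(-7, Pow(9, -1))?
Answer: Rational(-1668071, 35775) ≈ -46.627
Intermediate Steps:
j = Rational(-7, 9) (j = Mul(-7, Rational(1, 9)) = Rational(-7, 9) ≈ -0.77778)
r = Rational(13354, 35775) (r = Mul(Rational(1, 9), Add(Mul(-19, Pow(-159, -1)), Mul(25, Pow(Pow(Add(-2, Rational(-7, 9)), 2), -1)))) = Mul(Rational(1, 9), Add(Mul(-19, Rational(-1, 159)), Mul(25, Pow(Pow(Rational(-25, 9), 2), -1)))) = Mul(Rational(1, 9), Add(Rational(19, 159), Mul(25, Pow(Rational(625, 81), -1)))) = Mul(Rational(1, 9), Add(Rational(19, 159), Mul(25, Rational(81, 625)))) = Mul(Rational(1, 9), Add(Rational(19, 159), Rational(81, 25))) = Mul(Rational(1, 9), Rational(13354, 3975)) = Rational(13354, 35775) ≈ 0.37328)
Add(Add(-310, r), 263) = Add(Add(-310, Rational(13354, 35775)), 263) = Add(Rational(-11076896, 35775), 263) = Rational(-1668071, 35775)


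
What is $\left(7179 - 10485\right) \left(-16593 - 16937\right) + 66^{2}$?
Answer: $110854536$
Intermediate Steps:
$\left(7179 - 10485\right) \left(-16593 - 16937\right) + 66^{2} = \left(-3306\right) \left(-33530\right) + 4356 = 110850180 + 4356 = 110854536$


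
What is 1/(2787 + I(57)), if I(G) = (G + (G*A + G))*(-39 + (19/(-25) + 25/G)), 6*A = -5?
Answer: 150/25819 ≈ 0.0058097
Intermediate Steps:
A = -⅚ (A = (⅙)*(-5) = -⅚ ≈ -0.83333)
I(G) = 7*G*(-994/25 + 25/G)/6 (I(G) = (G + (G*(-⅚) + G))*(-39 + (19/(-25) + 25/G)) = (G + (-5*G/6 + G))*(-39 + (19*(-1/25) + 25/G)) = (G + G/6)*(-39 + (-19/25 + 25/G)) = (7*G/6)*(-994/25 + 25/G) = 7*G*(-994/25 + 25/G)/6)
1/(2787 + I(57)) = 1/(2787 + (175/6 - 3479/75*57)) = 1/(2787 + (175/6 - 66101/25)) = 1/(2787 - 392231/150) = 1/(25819/150) = 150/25819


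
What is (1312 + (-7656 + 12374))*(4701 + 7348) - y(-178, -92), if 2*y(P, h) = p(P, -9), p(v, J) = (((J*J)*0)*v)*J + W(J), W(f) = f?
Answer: 145310949/2 ≈ 7.2655e+7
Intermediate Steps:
p(v, J) = J (p(v, J) = (((J*J)*0)*v)*J + J = ((J²*0)*v)*J + J = (0*v)*J + J = 0*J + J = 0 + J = J)
y(P, h) = -9/2 (y(P, h) = (½)*(-9) = -9/2)
(1312 + (-7656 + 12374))*(4701 + 7348) - y(-178, -92) = (1312 + (-7656 + 12374))*(4701 + 7348) - 1*(-9/2) = (1312 + 4718)*12049 + 9/2 = 6030*12049 + 9/2 = 72655470 + 9/2 = 145310949/2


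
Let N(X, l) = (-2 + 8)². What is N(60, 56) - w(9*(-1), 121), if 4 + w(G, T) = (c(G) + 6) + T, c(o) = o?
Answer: -78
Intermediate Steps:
w(G, T) = 2 + G + T (w(G, T) = -4 + ((G + 6) + T) = -4 + ((6 + G) + T) = -4 + (6 + G + T) = 2 + G + T)
N(X, l) = 36 (N(X, l) = 6² = 36)
N(60, 56) - w(9*(-1), 121) = 36 - (2 + 9*(-1) + 121) = 36 - (2 - 9 + 121) = 36 - 1*114 = 36 - 114 = -78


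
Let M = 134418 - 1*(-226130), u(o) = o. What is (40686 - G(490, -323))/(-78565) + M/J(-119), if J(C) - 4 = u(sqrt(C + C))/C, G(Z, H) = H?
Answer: 6741656879983/74872445 + 180274*I*sqrt(238)/953 ≈ 90042.0 + 2918.3*I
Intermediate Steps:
J(C) = 4 + sqrt(2)/sqrt(C) (J(C) = 4 + sqrt(C + C)/C = 4 + sqrt(2*C)/C = 4 + (sqrt(2)*sqrt(C))/C = 4 + sqrt(2)/sqrt(C))
M = 360548 (M = 134418 + 226130 = 360548)
(40686 - G(490, -323))/(-78565) + M/J(-119) = (40686 - 1*(-323))/(-78565) + 360548/(4 + sqrt(2)/sqrt(-119)) = (40686 + 323)*(-1/78565) + 360548/(4 + sqrt(2)*(-I*sqrt(119)/119)) = 41009*(-1/78565) + 360548/(4 - I*sqrt(238)/119) = -41009/78565 + 360548/(4 - I*sqrt(238)/119)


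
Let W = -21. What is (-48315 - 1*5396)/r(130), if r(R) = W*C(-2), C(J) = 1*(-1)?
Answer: -7673/3 ≈ -2557.7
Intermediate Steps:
C(J) = -1
r(R) = 21 (r(R) = -21*(-1) = 21)
(-48315 - 1*5396)/r(130) = (-48315 - 1*5396)/21 = (-48315 - 5396)*(1/21) = -53711*1/21 = -7673/3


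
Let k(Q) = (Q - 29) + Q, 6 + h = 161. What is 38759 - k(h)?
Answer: 38478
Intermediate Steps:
h = 155 (h = -6 + 161 = 155)
k(Q) = -29 + 2*Q (k(Q) = (-29 + Q) + Q = -29 + 2*Q)
38759 - k(h) = 38759 - (-29 + 2*155) = 38759 - (-29 + 310) = 38759 - 1*281 = 38759 - 281 = 38478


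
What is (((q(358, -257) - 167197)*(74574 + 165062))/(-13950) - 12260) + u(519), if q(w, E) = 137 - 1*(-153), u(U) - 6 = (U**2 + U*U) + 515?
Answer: 23674169351/6975 ≈ 3.3941e+6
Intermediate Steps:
u(U) = 521 + 2*U**2 (u(U) = 6 + ((U**2 + U*U) + 515) = 6 + ((U**2 + U**2) + 515) = 6 + (2*U**2 + 515) = 6 + (515 + 2*U**2) = 521 + 2*U**2)
q(w, E) = 290 (q(w, E) = 137 + 153 = 290)
(((q(358, -257) - 167197)*(74574 + 165062))/(-13950) - 12260) + u(519) = (((290 - 167197)*(74574 + 165062))/(-13950) - 12260) + (521 + 2*519**2) = (-166907*239636*(-1/13950) - 12260) + (521 + 2*269361) = (-39996925852*(-1/13950) - 12260) + (521 + 538722) = (19998462926/6975 - 12260) + 539243 = 19912949426/6975 + 539243 = 23674169351/6975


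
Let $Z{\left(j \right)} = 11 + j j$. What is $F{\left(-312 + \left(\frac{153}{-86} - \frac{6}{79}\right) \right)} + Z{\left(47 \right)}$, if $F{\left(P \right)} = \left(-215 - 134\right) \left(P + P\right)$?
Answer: $\frac{751724859}{3397} \approx 2.2129 \cdot 10^{5}$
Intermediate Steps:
$F{\left(P \right)} = - 698 P$ ($F{\left(P \right)} = - 349 \cdot 2 P = - 698 P$)
$Z{\left(j \right)} = 11 + j^{2}$
$F{\left(-312 + \left(\frac{153}{-86} - \frac{6}{79}\right) \right)} + Z{\left(47 \right)} = - 698 \left(-312 + \left(\frac{153}{-86} - \frac{6}{79}\right)\right) + \left(11 + 47^{2}\right) = - 698 \left(-312 + \left(153 \left(- \frac{1}{86}\right) - \frac{6}{79}\right)\right) + \left(11 + 2209\right) = - 698 \left(-312 - \frac{12603}{6794}\right) + 2220 = \left(-698\right) \left(- \frac{2132331}{6794}\right) + 2220 = \frac{744183519}{3397} + 2220 = \frac{751724859}{3397}$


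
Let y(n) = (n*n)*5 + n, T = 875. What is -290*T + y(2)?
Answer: -253728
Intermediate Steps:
y(n) = n + 5*n² (y(n) = n²*5 + n = 5*n² + n = n + 5*n²)
-290*T + y(2) = -290*875 + 2*(1 + 5*2) = -253750 + 2*(1 + 10) = -253750 + 2*11 = -253750 + 22 = -253728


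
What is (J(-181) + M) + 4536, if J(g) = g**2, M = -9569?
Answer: 27728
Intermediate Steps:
(J(-181) + M) + 4536 = ((-181)**2 - 9569) + 4536 = (32761 - 9569) + 4536 = 23192 + 4536 = 27728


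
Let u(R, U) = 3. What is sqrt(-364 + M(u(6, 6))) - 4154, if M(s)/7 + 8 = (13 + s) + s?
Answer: -4154 + I*sqrt(287) ≈ -4154.0 + 16.941*I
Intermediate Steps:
M(s) = 35 + 14*s (M(s) = -56 + 7*((13 + s) + s) = -56 + 7*(13 + 2*s) = -56 + (91 + 14*s) = 35 + 14*s)
sqrt(-364 + M(u(6, 6))) - 4154 = sqrt(-364 + (35 + 14*3)) - 4154 = sqrt(-364 + (35 + 42)) - 4154 = sqrt(-364 + 77) - 4154 = sqrt(-287) - 4154 = I*sqrt(287) - 4154 = -4154 + I*sqrt(287)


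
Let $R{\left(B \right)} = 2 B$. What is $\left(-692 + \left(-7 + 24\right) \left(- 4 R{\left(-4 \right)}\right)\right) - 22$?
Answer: $-170$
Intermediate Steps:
$\left(-692 + \left(-7 + 24\right) \left(- 4 R{\left(-4 \right)}\right)\right) - 22 = \left(-692 + \left(-7 + 24\right) \left(- 4 \cdot 2 \left(-4\right)\right)\right) - 22 = \left(-692 + 17 \left(\left(-4\right) \left(-8\right)\right)\right) - 22 = \left(-692 + 17 \cdot 32\right) - 22 = \left(-692 + 544\right) - 22 = -148 - 22 = -170$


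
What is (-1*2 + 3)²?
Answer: 1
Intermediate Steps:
(-1*2 + 3)² = (-2 + 3)² = 1² = 1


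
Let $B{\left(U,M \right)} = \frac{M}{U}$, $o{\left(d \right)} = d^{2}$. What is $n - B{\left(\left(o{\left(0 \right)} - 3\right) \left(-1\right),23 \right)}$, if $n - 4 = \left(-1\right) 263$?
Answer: $- \frac{800}{3} \approx -266.67$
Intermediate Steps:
$n = -259$ ($n = 4 - 263 = -259$)
$n - B{\left(\left(o{\left(0 \right)} - 3\right) \left(-1\right),23 \right)} = -259 - \frac{23}{\left(0^{2} - 3\right) \left(-1\right)} = -259 - \frac{23}{\left(0 - 3\right) \left(-1\right)} = -259 - \frac{23}{\left(-3\right) \left(-1\right)} = -259 - \frac{23}{3} = - \frac{800}{3}$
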